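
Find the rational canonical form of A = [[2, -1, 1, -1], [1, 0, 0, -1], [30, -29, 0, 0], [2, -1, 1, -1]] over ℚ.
R = [[0, 0, 0, 0], [1, 0, 0, 0], [0, 1, 0, 30], [0, 0, 1, 1]]

The invariant factors of A (the non-unit diagonal entries of the Smith normal form of xI - A over ℚ[x]) are x^2(x - 6)(x + 5), each dividing the next. The characteristic polynomial is their product, x^2(x - 6)(x + 5).

The rational canonical form is the block-diagonal matrix of companion matrices C(f_i):
R = [[0, 0, 0, 0], [1, 0, 0, 0], [0, 1, 0, 30], [0, 0, 1, 1]].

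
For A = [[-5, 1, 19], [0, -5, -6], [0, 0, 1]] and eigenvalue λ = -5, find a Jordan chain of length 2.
v_1 = [[1, 1, 0]]^T, v_2 = [[1, 0, 0]]^T

We seek v_1 ∈ ker((A + 5I)^2) \ ker(A + 5I), then set v_{i+1} = (A + 5I) v_i.

One such chain is v_1 = [[1, 1, 0]]^T, v_2 = [[1, 0, 0]]^T. Check: (A + 5I) v_2 = [[0, 0, 0]]^T = 0.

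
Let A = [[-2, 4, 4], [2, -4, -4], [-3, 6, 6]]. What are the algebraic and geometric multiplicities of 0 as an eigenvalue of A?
The characteristic polynomial is x^3, so the factor x appears with exponent 3: the algebraic multiplicity is 3.

rank(A) = 1, so the eigenspace has dimension 3 - 1 = 2: the geometric multiplicity is 2.

Since 2 < 3, A is not diagonalizable.

algebraic multiplicity 3, geometric multiplicity 2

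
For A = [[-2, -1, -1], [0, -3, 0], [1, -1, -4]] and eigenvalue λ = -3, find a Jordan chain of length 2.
We seek v_1 ∈ ker((A + 3I)^2) \ ker(A + 3I), then set v_{i+1} = (A + 3I) v_i.

One such chain is v_1 = [[2, 0, 1]]^T, v_2 = [[1, 0, 1]]^T. Check: (A + 3I) v_2 = [[0, 0, 0]]^T = 0.

v_1 = [[2, 0, 1]]^T, v_2 = [[1, 0, 1]]^T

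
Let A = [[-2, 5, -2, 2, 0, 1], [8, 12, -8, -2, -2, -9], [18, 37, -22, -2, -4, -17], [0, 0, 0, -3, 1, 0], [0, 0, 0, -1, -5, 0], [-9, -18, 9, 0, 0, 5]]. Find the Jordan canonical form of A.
J = [[-4, 1, 0, 0, 0, 0], [0, -4, 1, 0, 0, 0], [0, 0, -4, 0, 0, 0], [0, 0, 0, -4, 1, 0], [0, 0, 0, 0, -4, 0], [0, 0, 0, 0, 0, 5]]

The characteristic polynomial is det(xI - A) = (x - 5)(x + 4)^5, so the eigenvalues are -4 (algebraic multiplicity 5), 5 (algebraic multiplicity 1).

For λ = -4: rank(A + 4I) = 4, rank((A + 4I)^2) = 2, rank((A + 4I)^3) = 1. The eigenspace has dimension 6 - 4 = 2, so there are 2 Jordan blocks; the rank sequence gives block sizes [3, 2].

For λ = 5: algebraic multiplicity 1 gives one 1×1 block.

Assembling the blocks gives the Jordan form J above.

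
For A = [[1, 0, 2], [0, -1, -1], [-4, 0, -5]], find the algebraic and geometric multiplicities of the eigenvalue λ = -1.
The characteristic polynomial is (x + 1)^2(x + 3), so the factor x + 1 appears with exponent 2: the algebraic multiplicity is 2.

rank(A + I) = 2, so the eigenspace has dimension 3 - 2 = 1: the geometric multiplicity is 1.

Since 1 < 2, A is not diagonalizable.

algebraic multiplicity 2, geometric multiplicity 1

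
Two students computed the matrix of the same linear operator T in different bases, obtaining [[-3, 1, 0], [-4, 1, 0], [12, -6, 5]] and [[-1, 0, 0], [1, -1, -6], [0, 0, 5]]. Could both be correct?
Two matrices over a field are similar if and only if they have the same invariant factors.

Both A and B have characteristic polynomial (x - 5)(x + 1)^2 and minimal polynomial (x - 5)(x + 1)^2. Computing further, both have invariant factors (x - 5)(x + 1)^2. Hence A and B are similar.

Yes.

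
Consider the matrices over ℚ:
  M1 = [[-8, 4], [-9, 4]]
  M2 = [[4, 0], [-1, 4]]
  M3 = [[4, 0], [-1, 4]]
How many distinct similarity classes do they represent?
Characteristic polynomials: χ_{M1} = (x + 2)^2, χ_{M2} = (x - 4)^2, χ_{M3} = (x - 4)^2.

{M1}: invariant factors (x + 2)^2.

{M2, M3}: invariant factors (x - 4)^2.

Matrices are similar if and only if their invariant-factor lists agree; the partition into similarity classes is {M1}, {M2, M3}.

2 classes: {M1}, {M2, M3}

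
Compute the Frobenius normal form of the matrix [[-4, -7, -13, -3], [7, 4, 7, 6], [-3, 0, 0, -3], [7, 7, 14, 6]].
R = [[0, -3, 0, 0], [1, 3, 0, 0], [0, 0, 0, -3], [0, 0, 1, 3]]

The invariant factors of A (the non-unit diagonal entries of the Smith normal form of xI - A over ℚ[x]) are x^2 - 3x + 3, x^2 - 3x + 3, each dividing the next. The characteristic polynomial is their product, (x^2 - 3x + 3)^2.

The rational canonical form is the block-diagonal matrix of companion matrices C(f_i):
R = [[0, -3, 0, 0], [1, 3, 0, 0], [0, 0, 0, -3], [0, 0, 1, 3]].

Note the characteristic polynomial does not split into linear factors over ℚ, so A has no Jordan form over ℚ; the rational canonical form exists over any field.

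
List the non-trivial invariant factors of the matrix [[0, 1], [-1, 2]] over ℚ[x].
(x - 1)^2

The Jordan structure of A has elementary divisors (x - 1)^2. Arranging the block sizes at each eigenvalue in decreasing order and taking row products gives the invariant factors.

Invariant factors (smallest first, each dividing the next): (x - 1)^2.

Check: the last factor (x - 1)^2 is the minimal polynomial, and the product (x - 1)^2 is the characteristic polynomial.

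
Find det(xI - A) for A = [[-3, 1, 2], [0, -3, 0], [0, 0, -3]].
xI - A = [[x + 3, -1, -2], [0, x + 3, 0], [0, 0, x + 3]].

Expanding det(xI - A) along the first row:
det(xI - A) = + (x + 3)·det([[x + 3, 0], [0, x + 3]]) - (-1)·det([[0, 0], [0, x + 3]]) + (-2)·det([[0, x + 3], [0, 0]]).

Evaluating gives χ_A(x) = x^3 + 9x^2 + 27x + 27 = (x + 3)^3.

χ_A(x) = (x + 3)^3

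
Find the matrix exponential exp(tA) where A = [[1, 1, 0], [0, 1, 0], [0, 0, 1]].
A has Jordan form J = [[1, 1, 0], [0, 1, 0], [0, 0, 1]] with A = PJP^{-1}, so e^{tA} = P e^{tJ} P^{-1}.

For a Jordan block J_k(λ), e^{tJ_k(λ)} = e^{λt} · (I + tN + t^2 N^2/2! + ... + t^{k-1} N^{k-1}/(k-1)!) where N is the nilpotent superdiagonal part.

Assembling the blocks and conjugating back gives the entries of e^{tA} as shown above.

e^{tA} = [[e^{t}, t*e^{t}, 0], [0, e^{t}, 0], [0, 0, e^{t}]]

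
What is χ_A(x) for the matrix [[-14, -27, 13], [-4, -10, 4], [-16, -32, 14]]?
χ_A(x) = (x + 2)(x + 4)^2

xI - A = [[x + 14, 27, -13], [4, x + 10, -4], [16, 32, x - 14]].

Expanding det(xI - A) along the first row:
det(xI - A) = + (x + 14)·det([[x + 10, -4], [32, x - 14]]) - (27)·det([[4, -4], [16, x - 14]]) + (-13)·det([[4, x + 10], [16, 32]]).

Evaluating gives χ_A(x) = x^3 + 10x^2 + 32x + 32 = (x + 2)(x + 4)^2.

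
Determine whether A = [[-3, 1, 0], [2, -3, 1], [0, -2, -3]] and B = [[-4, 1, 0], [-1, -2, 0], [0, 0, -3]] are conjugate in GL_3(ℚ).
No.

Both have characteristic polynomial (x + 3)^3, but the minimal polynomial of A is (x + 3)^3 while the minimal polynomial of B is (x + 3)^2. The minimal polynomial is a similarity invariant, so A and B are not similar.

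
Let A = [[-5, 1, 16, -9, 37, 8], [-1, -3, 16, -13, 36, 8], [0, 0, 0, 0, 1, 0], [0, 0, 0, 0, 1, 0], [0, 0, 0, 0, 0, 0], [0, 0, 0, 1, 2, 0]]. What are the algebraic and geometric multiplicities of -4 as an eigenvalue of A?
algebraic multiplicity 2, geometric multiplicity 1

The characteristic polynomial is x^4(x + 4)^2, so the factor x + 4 appears with exponent 2: the algebraic multiplicity is 2.

rank(A + 4I) = 5, so the eigenspace has dimension 6 - 5 = 1: the geometric multiplicity is 1.

Since 1 < 2, A is not diagonalizable.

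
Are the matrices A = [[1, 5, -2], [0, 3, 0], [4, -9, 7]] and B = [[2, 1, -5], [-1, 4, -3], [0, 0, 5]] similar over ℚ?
Yes.

Two matrices over a field are similar if and only if they have the same invariant factors.

Both A and B have characteristic polynomial (x - 5)(x - 3)^2 and minimal polynomial (x - 5)(x - 3)^2. Computing further, both have invariant factors (x - 5)(x - 3)^2. Hence A and B are similar.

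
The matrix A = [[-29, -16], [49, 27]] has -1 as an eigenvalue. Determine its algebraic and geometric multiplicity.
algebraic multiplicity 2, geometric multiplicity 1

The characteristic polynomial is (x + 1)^2, so the factor x + 1 appears with exponent 2: the algebraic multiplicity is 2.

rank(A + I) = 1, so the eigenspace has dimension 2 - 1 = 1: the geometric multiplicity is 1.

Since 1 < 2, A is not diagonalizable.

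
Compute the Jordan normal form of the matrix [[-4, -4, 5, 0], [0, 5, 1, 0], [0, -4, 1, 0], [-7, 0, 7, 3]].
J = [[-4, 0, 0, 0], [0, 3, 1, 0], [0, 0, 3, 0], [0, 0, 0, 3]]

The characteristic polynomial is det(xI - A) = (x - 3)^3(x + 4), so the eigenvalues are -4 (algebraic multiplicity 1), 3 (algebraic multiplicity 3).

For λ = -4: algebraic multiplicity 1 gives one 1×1 block.

For λ = 3: rank(A - 3I) = 2, rank((A - 3I)^2) = 1. The eigenspace has dimension 4 - 2 = 2, so there are 2 Jordan blocks; the rank sequence gives block sizes [2, 1].

Assembling the blocks gives the Jordan form J above.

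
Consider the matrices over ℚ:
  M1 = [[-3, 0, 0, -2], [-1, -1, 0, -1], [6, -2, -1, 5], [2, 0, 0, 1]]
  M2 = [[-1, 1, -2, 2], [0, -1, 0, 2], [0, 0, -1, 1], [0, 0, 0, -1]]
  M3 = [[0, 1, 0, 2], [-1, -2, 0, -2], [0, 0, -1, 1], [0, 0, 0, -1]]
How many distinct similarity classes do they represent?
1 class: {M1, M2, M3}

Characteristic polynomials: χ_{M1} = (x + 1)^4, χ_{M2} = (x + 1)^4, χ_{M3} = (x + 1)^4.

{M1, M2, M3}: invariant factors (x + 1)^2, (x + 1)^2.

Matrices are similar if and only if their invariant-factor lists agree; the partition into similarity classes is {M1, M2, M3}.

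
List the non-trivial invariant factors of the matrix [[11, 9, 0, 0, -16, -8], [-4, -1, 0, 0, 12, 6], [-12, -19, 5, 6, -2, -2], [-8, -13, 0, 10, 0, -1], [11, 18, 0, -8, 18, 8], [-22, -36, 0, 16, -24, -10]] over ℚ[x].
The Jordan structure of A has elementary divisors (x - 5)^2, (x - 5), (x - 6)^2, (x - 6). Arranging the block sizes at each eigenvalue in decreasing order and taking row products gives the invariant factors.

Invariant factors (smallest first, each dividing the next): (x - 6)(x - 5), (x - 6)^2(x - 5)^2.

Check: the last factor (x - 6)^2(x - 5)^2 is the minimal polynomial, and the product (x - 6)^3(x - 5)^3 is the characteristic polynomial.

(x - 6)(x - 5), (x - 6)^2(x - 5)^2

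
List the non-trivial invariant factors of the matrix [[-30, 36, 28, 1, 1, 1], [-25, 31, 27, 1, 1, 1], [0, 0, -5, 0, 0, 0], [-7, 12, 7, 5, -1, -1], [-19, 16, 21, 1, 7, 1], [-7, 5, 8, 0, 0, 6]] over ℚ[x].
The Jordan structure of A has elementary divisors (x + 5)^2, (x - 6)^3, (x - 6). Arranging the block sizes at each eigenvalue in decreasing order and taking row products gives the invariant factors.

Invariant factors (smallest first, each dividing the next): x - 6, (x - 6)^3(x + 5)^2.

Check: the last factor (x - 6)^3(x + 5)^2 is the minimal polynomial, and the product (x - 6)^4(x + 5)^2 is the characteristic polynomial.

x - 6, (x - 6)^3(x + 5)^2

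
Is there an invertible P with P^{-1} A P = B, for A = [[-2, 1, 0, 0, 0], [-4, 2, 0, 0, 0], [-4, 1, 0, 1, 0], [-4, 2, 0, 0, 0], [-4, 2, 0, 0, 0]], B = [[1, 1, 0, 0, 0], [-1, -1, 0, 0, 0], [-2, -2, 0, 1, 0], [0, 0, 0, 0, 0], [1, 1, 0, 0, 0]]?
Yes.

Two matrices over a field are similar if and only if they have the same invariant factors.

Both A and B have characteristic polynomial x^5 and minimal polynomial x^2. Computing further, both have invariant factors x, x^2, x^2. Hence A and B are similar.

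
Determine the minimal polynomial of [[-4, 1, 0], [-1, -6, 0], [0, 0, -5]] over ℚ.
The characteristic polynomial factors as (x + 5)^3. The minimal polynomial is ∏(x - λ)^{k_λ} where k_λ is the size of the largest Jordan block at λ.

For λ = -5: rank(A + 5I) = 1, and the largest Jordan block has size 2 (the smallest k with rank((A + 5I)^k) = rank((A + 5I)^(k+1))).

So m_A(x) = (x + 5)^2.

m_A(x) = (x + 5)^2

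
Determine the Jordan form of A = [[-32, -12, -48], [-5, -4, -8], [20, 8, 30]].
The characteristic polynomial is det(xI - A) = (x + 2)^3, so the eigenvalues are -2 (algebraic multiplicity 3).

For λ = -2: rank(A + 2I) = 1, rank((A + 2I)^2) = 0. The eigenspace has dimension 3 - 1 = 2, so there are 2 Jordan blocks; the rank sequence gives block sizes [2, 1].

Assembling the blocks gives the Jordan form J above.

J = [[-2, 1, 0], [0, -2, 0], [0, 0, -2]]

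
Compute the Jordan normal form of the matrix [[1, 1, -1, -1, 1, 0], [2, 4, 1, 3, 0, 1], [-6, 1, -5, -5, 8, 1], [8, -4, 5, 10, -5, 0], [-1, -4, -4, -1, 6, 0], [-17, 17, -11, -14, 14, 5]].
The characteristic polynomial is det(xI - A) = (x - 5)^3(x - 2)^3, so the eigenvalues are 2 (algebraic multiplicity 3), 5 (algebraic multiplicity 3).

For λ = 2: rank(A - 2I) = 4, rank((A - 2I)^2) = 3. The eigenspace has dimension 6 - 4 = 2, so there are 2 Jordan blocks; the rank sequence gives block sizes [2, 1].

For λ = 5: rank(A - 5I) = 5, rank((A - 5I)^2) = 4, rank((A - 5I)^3) = 3. The eigenspace has dimension 6 - 5 = 1, so there is 1 Jordan block; the rank sequence gives block sizes [3].

Assembling the blocks gives the Jordan form J above.

J = [[2, 1, 0, 0, 0, 0], [0, 2, 0, 0, 0, 0], [0, 0, 2, 0, 0, 0], [0, 0, 0, 5, 1, 0], [0, 0, 0, 0, 5, 1], [0, 0, 0, 0, 0, 5]]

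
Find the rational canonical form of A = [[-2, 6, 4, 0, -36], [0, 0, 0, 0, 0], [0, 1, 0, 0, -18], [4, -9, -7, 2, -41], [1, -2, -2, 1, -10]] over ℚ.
R = [[-2, 0, 0, 0, 0], [0, 0, 0, 0, 0], [0, 1, 0, 0, -18], [0, 0, 1, 0, -21], [0, 0, 0, 1, -8]]

The invariant factors of A (the non-unit diagonal entries of the Smith normal form of xI - A over ℚ[x]) are x + 2, x(x + 2)(x + 3)^2, each dividing the next. The characteristic polynomial is their product, x(x + 2)^2(x + 3)^2.

The rational canonical form is the block-diagonal matrix of companion matrices C(f_i):
R = [[-2, 0, 0, 0, 0], [0, 0, 0, 0, 0], [0, 1, 0, 0, -18], [0, 0, 1, 0, -21], [0, 0, 0, 1, -8]].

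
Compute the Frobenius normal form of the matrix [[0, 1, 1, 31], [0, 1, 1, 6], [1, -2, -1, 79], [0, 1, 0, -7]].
R = [[0, 0, 0, 25], [1, 0, 0, 85], [0, 1, 0, 6], [0, 0, 1, -7]]

The invariant factors of A (the non-unit diagonal entries of the Smith normal form of xI - A over ℚ[x]) are (x + 5)^2(x^2 - 3x - 1), each dividing the next. The characteristic polynomial is their product, (x + 5)^2(x^2 - 3x - 1).

The rational canonical form is the block-diagonal matrix of companion matrices C(f_i):
R = [[0, 0, 0, 25], [1, 0, 0, 85], [0, 1, 0, 6], [0, 0, 1, -7]].

Note the characteristic polynomial does not split into linear factors over ℚ, so A has no Jordan form over ℚ; the rational canonical form exists over any field.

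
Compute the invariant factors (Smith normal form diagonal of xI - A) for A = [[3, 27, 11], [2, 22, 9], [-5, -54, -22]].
The Jordan structure of A has elementary divisors (x - 1)^3. Arranging the block sizes at each eigenvalue in decreasing order and taking row products gives the invariant factors.

Invariant factors (smallest first, each dividing the next): (x - 1)^3.

Check: the last factor (x - 1)^3 is the minimal polynomial, and the product (x - 1)^3 is the characteristic polynomial.

(x - 1)^3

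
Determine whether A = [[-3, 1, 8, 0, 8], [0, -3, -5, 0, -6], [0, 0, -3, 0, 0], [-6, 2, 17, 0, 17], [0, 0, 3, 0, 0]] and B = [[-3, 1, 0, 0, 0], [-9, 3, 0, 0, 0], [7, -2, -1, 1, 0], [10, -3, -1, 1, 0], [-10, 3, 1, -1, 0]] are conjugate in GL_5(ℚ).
No.

trace(A) = -9 but trace(B) = 0. The trace is a similarity invariant, so A and B are not similar.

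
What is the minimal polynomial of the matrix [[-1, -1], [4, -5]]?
The characteristic polynomial factors as (x + 3)^2. The minimal polynomial is ∏(x - λ)^{k_λ} where k_λ is the size of the largest Jordan block at λ.

For λ = -3: rank(A + 3I) = 1, and the largest Jordan block has size 2 (the smallest k with rank((A + 3I)^k) = rank((A + 3I)^(k+1))).

So m_A(x) = (x + 3)^2.

m_A(x) = (x + 3)^2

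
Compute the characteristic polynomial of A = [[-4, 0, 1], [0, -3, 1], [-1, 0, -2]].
xI - A = [[x + 4, 0, -1], [0, x + 3, -1], [1, 0, x + 2]].

Expanding det(xI - A) along the first row:
det(xI - A) = + (x + 4)·det([[x + 3, -1], [0, x + 2]]) - (0)·det([[0, -1], [1, x + 2]]) + (-1)·det([[0, x + 3], [1, 0]]).

Evaluating gives χ_A(x) = x^3 + 9x^2 + 27x + 27 = (x + 3)^3.

χ_A(x) = (x + 3)^3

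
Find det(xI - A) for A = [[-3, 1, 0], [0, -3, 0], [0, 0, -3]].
xI - A = [[x + 3, -1, 0], [0, x + 3, 0], [0, 0, x + 3]].

Expanding det(xI - A) along the first row:
det(xI - A) = + (x + 3)·det([[x + 3, 0], [0, x + 3]]) - (-1)·det([[0, 0], [0, x + 3]]) + (0)·det([[0, x + 3], [0, 0]]).

Evaluating gives χ_A(x) = x^3 + 9x^2 + 27x + 27 = (x + 3)^3.

χ_A(x) = (x + 3)^3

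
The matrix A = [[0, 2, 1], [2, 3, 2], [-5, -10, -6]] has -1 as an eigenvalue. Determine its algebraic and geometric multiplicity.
algebraic multiplicity 3, geometric multiplicity 2

The characteristic polynomial is (x + 1)^3, so the factor x + 1 appears with exponent 3: the algebraic multiplicity is 3.

rank(A + I) = 1, so the eigenspace has dimension 3 - 1 = 2: the geometric multiplicity is 2.

Since 2 < 3, A is not diagonalizable.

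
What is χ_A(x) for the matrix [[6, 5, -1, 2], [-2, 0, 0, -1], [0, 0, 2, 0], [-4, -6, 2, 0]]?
χ_A(x) = (x - 2)^4

xI - A = [[x - 6, -5, 1, -2], [2, x, 0, 1], [0, 0, x - 2, 0], [4, 6, -2, x]].

Expanding det(xI - A) along the first row:
det(xI - A) = + (x - 6)·det([[x, 0, 1], [0, x - 2, 0], [6, -2, x]]) - (-5)·det([[2, 0, 1], [0, x - 2, 0], [4, -2, x]]) + (1)·det([[2, x, 1], [0, 0, 0], [4, 6, x]]) - (-2)·det([[2, x, 0], [0, 0, x - 2], [4, 6, -2]]).

Evaluating gives χ_A(x) = x^4 - 8x^3 + 24x^2 - 32x + 16 = (x - 2)^4.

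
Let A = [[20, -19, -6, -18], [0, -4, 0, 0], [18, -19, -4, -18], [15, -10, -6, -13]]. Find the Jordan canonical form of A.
J = [[-4, 1, 0, 0], [0, -4, 0, 0], [0, 0, 2, 0], [0, 0, 0, 5]]

The characteristic polynomial is det(xI - A) = (x - 5)(x - 2)(x + 4)^2, so the eigenvalues are -4 (algebraic multiplicity 2), 2 (algebraic multiplicity 1), 5 (algebraic multiplicity 1).

For λ = -4: rank(A + 4I) = 3, rank((A + 4I)^2) = 2. The eigenspace has dimension 4 - 3 = 1, so there is 1 Jordan block; the rank sequence gives block sizes [2].

For λ = 2: algebraic multiplicity 1 gives one 1×1 block.

For λ = 5: algebraic multiplicity 1 gives one 1×1 block.

Assembling the blocks gives the Jordan form J above.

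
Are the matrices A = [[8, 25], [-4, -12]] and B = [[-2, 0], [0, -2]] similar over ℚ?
No.

Both have characteristic polynomial (x + 2)^2, but the minimal polynomial of A is (x + 2)^2 while the minimal polynomial of B is x + 2. The minimal polynomial is a similarity invariant, so A and B are not similar.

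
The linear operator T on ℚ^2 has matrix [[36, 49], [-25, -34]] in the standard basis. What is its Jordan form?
J = [[1, 1], [0, 1]]

The characteristic polynomial is det(xI - A) = (x - 1)^2, so the eigenvalues are 1 (algebraic multiplicity 2).

For λ = 1: rank(A - I) = 1, rank((A - I)^2) = 0. The eigenspace has dimension 2 - 1 = 1, so there is 1 Jordan block; the rank sequence gives block sizes [2].

Assembling the blocks gives the Jordan form J above.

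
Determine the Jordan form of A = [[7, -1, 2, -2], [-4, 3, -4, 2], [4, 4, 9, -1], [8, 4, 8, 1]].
The characteristic polynomial is det(xI - A) = (x - 5)^4, so the eigenvalues are 5 (algebraic multiplicity 4).

For λ = 5: rank(A - 5I) = 2, rank((A - 5I)^2) = 0. The eigenspace has dimension 4 - 2 = 2, so there are 2 Jordan blocks; the rank sequence gives block sizes [2, 2].

Assembling the blocks gives the Jordan form J above.

J = [[5, 1, 0, 0], [0, 5, 0, 0], [0, 0, 5, 1], [0, 0, 0, 5]]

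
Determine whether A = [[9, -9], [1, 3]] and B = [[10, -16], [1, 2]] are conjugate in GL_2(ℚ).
Yes.

Two matrices over a field are similar if and only if they have the same invariant factors.

Both A and B have characteristic polynomial (x - 6)^2 and minimal polynomial (x - 6)^2. Computing further, both have invariant factors (x - 6)^2. Hence A and B are similar.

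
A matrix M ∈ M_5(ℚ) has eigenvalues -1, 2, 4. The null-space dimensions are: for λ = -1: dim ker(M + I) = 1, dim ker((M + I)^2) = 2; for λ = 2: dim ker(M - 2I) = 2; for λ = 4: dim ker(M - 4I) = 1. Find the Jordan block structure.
λ = -1: successive nullity increments [1, 1] count blocks of size ≥ k; block sizes are [2].
λ = 2: successive nullity increments [2] count blocks of size ≥ k; block sizes are [1, 1].
λ = 4: successive nullity increments [1] count blocks of size ≥ k; block sizes are [1].

Jordan blocks: (-1, 2), (2, 1), (2, 1), (4, 1)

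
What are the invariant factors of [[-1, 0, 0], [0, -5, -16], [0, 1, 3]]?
The Jordan structure of A has elementary divisors (x + 1)^2, (x + 1). Arranging the block sizes at each eigenvalue in decreasing order and taking row products gives the invariant factors.

Invariant factors (smallest first, each dividing the next): x + 1, (x + 1)^2.

Check: the last factor (x + 1)^2 is the minimal polynomial, and the product (x + 1)^3 is the characteristic polynomial.

x + 1, (x + 1)^2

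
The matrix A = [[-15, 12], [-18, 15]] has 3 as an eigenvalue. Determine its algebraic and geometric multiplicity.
The characteristic polynomial is (x - 3)(x + 3), so the factor x - 3 appears with exponent 1: the algebraic multiplicity is 1.

rank(A - 3I) = 1, so the eigenspace has dimension 2 - 1 = 1: the geometric multiplicity is 1.

algebraic multiplicity 1, geometric multiplicity 1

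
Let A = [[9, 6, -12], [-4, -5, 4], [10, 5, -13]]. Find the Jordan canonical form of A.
The characteristic polynomial is det(xI - A) = (x + 3)^3, so the eigenvalues are -3 (algebraic multiplicity 3).

For λ = -3: rank(A + 3I) = 1, rank((A + 3I)^2) = 0. The eigenspace has dimension 3 - 1 = 2, so there are 2 Jordan blocks; the rank sequence gives block sizes [2, 1].

Assembling the blocks gives the Jordan form J above.

J = [[-3, 1, 0], [0, -3, 0], [0, 0, -3]]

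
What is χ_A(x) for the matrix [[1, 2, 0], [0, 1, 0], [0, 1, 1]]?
χ_A(x) = (x - 1)^3

xI - A = [[x - 1, -2, 0], [0, x - 1, 0], [0, -1, x - 1]].

Expanding det(xI - A) along the first row:
det(xI - A) = + (x - 1)·det([[x - 1, 0], [-1, x - 1]]) - (-2)·det([[0, 0], [0, x - 1]]) + (0)·det([[0, x - 1], [0, -1]]).

Evaluating gives χ_A(x) = x^3 - 3x^2 + 3x - 1 = (x - 1)^3.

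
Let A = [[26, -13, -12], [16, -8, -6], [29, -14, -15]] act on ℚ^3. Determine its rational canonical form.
R = [[0, 0, -18], [1, 0, 6], [0, 1, 3]]

The invariant factors of A (the non-unit diagonal entries of the Smith normal form of xI - A over ℚ[x]) are (x - 3)(x^2 - 6), each dividing the next. The characteristic polynomial is their product, (x - 3)(x^2 - 6).

The rational canonical form is the block-diagonal matrix of companion matrices C(f_i):
R = [[0, 0, -18], [1, 0, 6], [0, 1, 3]].

Note the characteristic polynomial does not split into linear factors over ℚ, so A has no Jordan form over ℚ; the rational canonical form exists over any field.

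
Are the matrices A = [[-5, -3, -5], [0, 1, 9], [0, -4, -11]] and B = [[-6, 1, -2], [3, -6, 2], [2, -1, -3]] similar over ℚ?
Yes.

Two matrices over a field are similar if and only if they have the same invariant factors.

Both A and B have characteristic polynomial (x + 5)^3 and minimal polynomial (x + 5)^3. Computing further, both have invariant factors (x + 5)^3. Hence A and B are similar.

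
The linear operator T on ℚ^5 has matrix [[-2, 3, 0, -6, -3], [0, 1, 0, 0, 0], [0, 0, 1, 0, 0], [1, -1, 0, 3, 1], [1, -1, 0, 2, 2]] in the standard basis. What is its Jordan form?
The characteristic polynomial is det(xI - A) = (x - 1)^5, so the eigenvalues are 1 (algebraic multiplicity 5).

For λ = 1: rank(A - I) = 1, rank((A - I)^2) = 0. The eigenspace has dimension 5 - 1 = 4, so there are 4 Jordan blocks; the rank sequence gives block sizes [2, 1, 1, 1].

Assembling the blocks gives the Jordan form J above.

J = [[1, 1, 0, 0, 0], [0, 1, 0, 0, 0], [0, 0, 1, 0, 0], [0, 0, 0, 1, 0], [0, 0, 0, 0, 1]]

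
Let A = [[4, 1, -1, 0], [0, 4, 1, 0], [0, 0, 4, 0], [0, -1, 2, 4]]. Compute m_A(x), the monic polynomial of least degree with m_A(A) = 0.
m_A(x) = (x - 4)^3

The characteristic polynomial factors as (x - 4)^4. The minimal polynomial is ∏(x - λ)^{k_λ} where k_λ is the size of the largest Jordan block at λ.

For λ = 4: rank(A - 4I) = 2, and the largest Jordan block has size 3 (the smallest k with rank((A - 4I)^k) = rank((A - 4I)^(k+1))).

So m_A(x) = (x - 4)^3.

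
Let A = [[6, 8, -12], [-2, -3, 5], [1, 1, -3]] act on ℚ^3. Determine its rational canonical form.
R = [[0, 0, 4], [1, 0, 4], [0, 1, 0]]

The invariant factors of A (the non-unit diagonal entries of the Smith normal form of xI - A over ℚ[x]) are x^3 - 4x - 4, each dividing the next. The characteristic polynomial is their product, x^3 - 4x - 4.

The rational canonical form is the block-diagonal matrix of companion matrices C(f_i):
R = [[0, 0, 4], [1, 0, 4], [0, 1, 0]].

Note the characteristic polynomial does not split into linear factors over ℚ, so A has no Jordan form over ℚ; the rational canonical form exists over any field.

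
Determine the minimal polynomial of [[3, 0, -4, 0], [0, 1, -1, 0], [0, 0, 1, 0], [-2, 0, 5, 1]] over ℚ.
m_A(x) = (x - 3)(x - 1)^2

The characteristic polynomial factors as (x - 3)(x - 1)^3. The minimal polynomial is ∏(x - λ)^{k_λ} where k_λ is the size of the largest Jordan block at λ.

For λ = 1: rank(A - I) = 2, and the largest Jordan block has size 2 (the smallest k with rank((A - I)^k) = rank((A - I)^(k+1))).
For λ = 3: rank(A - 3I) = 3, and the largest Jordan block has size 1 (the smallest k with rank((A - 3I)^k) = rank((A - 3I)^(k+1))).

So m_A(x) = (x - 3)(x - 1)^2.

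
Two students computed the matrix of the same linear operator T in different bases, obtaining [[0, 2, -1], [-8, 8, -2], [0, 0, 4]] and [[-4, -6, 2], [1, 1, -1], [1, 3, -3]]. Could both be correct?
trace(A) = 12 but trace(B) = -6. The trace is a similarity invariant, so A and B are not similar.

No.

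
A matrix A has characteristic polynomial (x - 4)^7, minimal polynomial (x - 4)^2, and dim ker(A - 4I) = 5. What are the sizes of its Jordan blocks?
λ = 4: algebraic multiplicity 7 (exponent in χ_A), largest block size 2 (exponent in m_A), 5 blocks (geometric multiplicity). These force block sizes [2, 2, 1, 1, 1].

Jordan blocks: (4, 2), (4, 2), (4, 1), (4, 1), (4, 1)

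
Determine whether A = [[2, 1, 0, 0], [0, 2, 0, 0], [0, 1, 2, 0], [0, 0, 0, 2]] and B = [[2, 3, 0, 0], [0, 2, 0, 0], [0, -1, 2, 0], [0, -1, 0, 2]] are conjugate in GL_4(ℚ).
Yes.

Two matrices over a field are similar if and only if they have the same invariant factors.

Both A and B have characteristic polynomial (x - 2)^4 and minimal polynomial (x - 2)^2. Computing further, both have invariant factors x - 2, x - 2, (x - 2)^2. Hence A and B are similar.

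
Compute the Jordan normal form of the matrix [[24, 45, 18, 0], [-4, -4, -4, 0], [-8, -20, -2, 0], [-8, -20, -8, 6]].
J = [[6, 1, 0, 0], [0, 6, 0, 0], [0, 0, 6, 0], [0, 0, 0, 6]]

The characteristic polynomial is det(xI - A) = (x - 6)^4, so the eigenvalues are 6 (algebraic multiplicity 4).

For λ = 6: rank(A - 6I) = 1, rank((A - 6I)^2) = 0. The eigenspace has dimension 4 - 1 = 3, so there are 3 Jordan blocks; the rank sequence gives block sizes [2, 1, 1].

Assembling the blocks gives the Jordan form J above.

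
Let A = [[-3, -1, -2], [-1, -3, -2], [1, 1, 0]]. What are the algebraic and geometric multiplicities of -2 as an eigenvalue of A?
algebraic multiplicity 3, geometric multiplicity 2

The characteristic polynomial is (x + 2)^3, so the factor x + 2 appears with exponent 3: the algebraic multiplicity is 3.

rank(A + 2I) = 1, so the eigenspace has dimension 3 - 1 = 2: the geometric multiplicity is 2.

Since 2 < 3, A is not diagonalizable.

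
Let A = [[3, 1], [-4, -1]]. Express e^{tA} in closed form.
A has Jordan form J = [[1, 1], [0, 1]] with A = PJP^{-1}, so e^{tA} = P e^{tJ} P^{-1}.

For a Jordan block J_k(λ), e^{tJ_k(λ)} = e^{λt} · (I + tN + t^2 N^2/2! + ... + t^{k-1} N^{k-1}/(k-1)!) where N is the nilpotent superdiagonal part.

Assembling the blocks and conjugating back gives the entries of e^{tA} as shown above.

e^{tA} = [[(2*t + 1)*e^{t}, t*e^{t}], [-4*t*e^{t}, (1 - 2*t)*e^{t}]]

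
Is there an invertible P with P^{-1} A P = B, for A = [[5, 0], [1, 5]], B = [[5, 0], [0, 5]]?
Both have characteristic polynomial (x - 5)^2, but the minimal polynomial of A is (x - 5)^2 while the minimal polynomial of B is x - 5. The minimal polynomial is a similarity invariant, so A and B are not similar.

No.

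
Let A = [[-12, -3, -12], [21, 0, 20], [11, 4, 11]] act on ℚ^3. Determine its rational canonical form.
The invariant factors of A (the non-unit diagonal entries of the Smith normal form of xI - A over ℚ[x]) are (x - 3)(x - 1)(x + 5), each dividing the next. The characteristic polynomial is their product, (x - 3)(x - 1)(x + 5).

The rational canonical form is the block-diagonal matrix of companion matrices C(f_i):
R = [[0, 0, -15], [1, 0, 17], [0, 1, -1]].

R = [[0, 0, -15], [1, 0, 17], [0, 1, -1]]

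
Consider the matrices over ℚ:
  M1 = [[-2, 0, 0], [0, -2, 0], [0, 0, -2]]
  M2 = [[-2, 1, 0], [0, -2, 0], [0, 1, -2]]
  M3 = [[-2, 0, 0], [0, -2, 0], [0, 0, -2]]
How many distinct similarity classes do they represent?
Characteristic polynomials: χ_{M1} = (x + 2)^3, χ_{M2} = (x + 2)^3, χ_{M3} = (x + 2)^3.

{M1, M3}: invariant factors x + 2, x + 2, x + 2.

{M2}: invariant factors x + 2, (x + 2)^2.

Matrices are similar if and only if their invariant-factor lists agree; the partition into similarity classes is {M1, M3}, {M2}.

2 classes: {M1, M3}, {M2}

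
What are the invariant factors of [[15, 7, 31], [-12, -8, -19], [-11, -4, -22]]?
The Jordan structure of A has elementary divisors (x + 5)^3. Arranging the block sizes at each eigenvalue in decreasing order and taking row products gives the invariant factors.

Invariant factors (smallest first, each dividing the next): (x + 5)^3.

Check: the last factor (x + 5)^3 is the minimal polynomial, and the product (x + 5)^3 is the characteristic polynomial.

(x + 5)^3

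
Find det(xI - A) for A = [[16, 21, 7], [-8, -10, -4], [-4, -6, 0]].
χ_A(x) = (x - 2)^3

xI - A = [[x - 16, -21, -7], [8, x + 10, 4], [4, 6, x]].

Expanding det(xI - A) along the first row:
det(xI - A) = + (x - 16)·det([[x + 10, 4], [6, x]]) - (-21)·det([[8, 4], [4, x]]) + (-7)·det([[8, x + 10], [4, 6]]).

Evaluating gives χ_A(x) = x^3 - 6x^2 + 12x - 8 = (x - 2)^3.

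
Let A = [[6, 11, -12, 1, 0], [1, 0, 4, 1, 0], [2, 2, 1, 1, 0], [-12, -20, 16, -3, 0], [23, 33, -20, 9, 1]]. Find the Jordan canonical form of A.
J = [[1, 1, 0, 0, 0], [0, 1, 0, 0, 0], [0, 0, 1, 1, 0], [0, 0, 0, 1, 0], [0, 0, 0, 0, 1]]

The characteristic polynomial is det(xI - A) = (x - 1)^5, so the eigenvalues are 1 (algebraic multiplicity 5).

For λ = 1: rank(A - I) = 2, rank((A - I)^2) = 0. The eigenspace has dimension 5 - 2 = 3, so there are 3 Jordan blocks; the rank sequence gives block sizes [2, 2, 1].

Assembling the blocks gives the Jordan form J above.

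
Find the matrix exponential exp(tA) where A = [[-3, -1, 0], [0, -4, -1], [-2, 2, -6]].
A has Jordan form J = [[-5, 0, 0], [0, -4, 1], [0, 0, -4]] with A = PJP^{-1}, so e^{tA} = P e^{tJ} P^{-1}.

For a Jordan block J_k(λ), e^{tJ_k(λ)} = e^{λt} · (I + tN + t^2 N^2/2! + ... + t^{k-1} N^{k-1}/(k-1)!) where N is the nilpotent superdiagonal part.

Assembling the blocks and conjugating back gives the entries of e^{tA} as shown above.

e^{tA} = [[(2*t*e^{t} + 1)*e^{-5*t}, ((1 - 2*t)*e^{t} - 1)*e^{-5*t}, ((t - 1)*e^{t} + 1)*e^{-5*t}], [2*((t - 1)*e^{t} + 1)*e^{-5*t}, ((3 - 2*t)*e^{t} - 2)*e^{-5*t}, ((t - 2)*e^{t} + 2)*e^{-5*t}], [2*(1 - e^{t})*e^{-5*t}, (2*e^{t} - 2)*e^{-5*t}, (2 - e^{t})*e^{-5*t}]]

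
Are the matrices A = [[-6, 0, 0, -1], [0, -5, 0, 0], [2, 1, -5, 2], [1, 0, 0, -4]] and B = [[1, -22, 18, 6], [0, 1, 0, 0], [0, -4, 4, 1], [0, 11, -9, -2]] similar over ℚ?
No.

trace(A) = -20 but trace(B) = 4. The trace is a similarity invariant, so A and B are not similar.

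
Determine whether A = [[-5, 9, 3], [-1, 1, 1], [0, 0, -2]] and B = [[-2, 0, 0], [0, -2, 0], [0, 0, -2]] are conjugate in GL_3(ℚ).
Both have characteristic polynomial (x + 2)^3, but the minimal polynomial of A is (x + 2)^2 while the minimal polynomial of B is x + 2. The minimal polynomial is a similarity invariant, so A and B are not similar.

No.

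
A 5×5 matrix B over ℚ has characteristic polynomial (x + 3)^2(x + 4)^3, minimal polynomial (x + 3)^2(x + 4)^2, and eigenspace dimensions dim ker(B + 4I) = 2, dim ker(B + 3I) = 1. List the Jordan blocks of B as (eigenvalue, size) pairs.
λ = -4: algebraic multiplicity 3 (exponent in χ_B), largest block size 2 (exponent in m_B), 2 blocks (geometric multiplicity). These force block sizes [2, 1].
λ = -3: algebraic multiplicity 2 (exponent in χ_B), largest block size 2 (exponent in m_B), 1 block (geometric multiplicity). This forces block sizes [2].

Jordan blocks: (-4, 2), (-4, 1), (-3, 2)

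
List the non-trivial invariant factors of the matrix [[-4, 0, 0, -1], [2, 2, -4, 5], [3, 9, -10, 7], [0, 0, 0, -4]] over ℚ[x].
The Jordan structure of A has elementary divisors (x + 4)^2, (x + 4)^2. Arranging the block sizes at each eigenvalue in decreasing order and taking row products gives the invariant factors.

Invariant factors (smallest first, each dividing the next): (x + 4)^2, (x + 4)^2.

Check: the last factor (x + 4)^2 is the minimal polynomial, and the product (x + 4)^4 is the characteristic polynomial.

(x + 4)^2, (x + 4)^2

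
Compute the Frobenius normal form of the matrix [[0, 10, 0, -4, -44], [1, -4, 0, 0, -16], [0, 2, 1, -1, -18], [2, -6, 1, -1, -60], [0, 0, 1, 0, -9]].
The invariant factors of A (the non-unit diagonal entries of the Smith normal form of xI - A over ℚ[x]) are x^2 + 4x - 2, (x + 5)(x^2 + 4x - 2), each dividing the next. The characteristic polynomial is their product, (x + 5)(x^2 + 4x - 2)^2.

The rational canonical form is the block-diagonal matrix of companion matrices C(f_i):
R = [[0, 2, 0, 0, 0], [1, -4, 0, 0, 0], [0, 0, 0, 0, 10], [0, 0, 1, 0, -18], [0, 0, 0, 1, -9]].

Note the characteristic polynomial does not split into linear factors over ℚ, so A has no Jordan form over ℚ; the rational canonical form exists over any field.

R = [[0, 2, 0, 0, 0], [1, -4, 0, 0, 0], [0, 0, 0, 0, 10], [0, 0, 1, 0, -18], [0, 0, 0, 1, -9]]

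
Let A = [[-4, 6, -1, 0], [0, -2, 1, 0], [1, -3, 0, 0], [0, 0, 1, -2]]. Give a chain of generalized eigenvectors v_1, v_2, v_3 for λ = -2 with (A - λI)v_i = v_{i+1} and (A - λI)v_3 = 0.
We seek v_1 ∈ ker((A + 2I)^3) \ ker((A + 2I)^2), then set v_{i+1} = (A + 2I) v_i.

One such chain is v_1 = [[2, 1, 1, 1]]^T, v_2 = [[1, 1, 1, 1]]^T, v_3 = [[3, 1, 0, 1]]^T. Check: (A + 2I) v_3 = [[0, 0, 0, 0]]^T = 0.

v_1 = [[2, 1, 1, 1]]^T, v_2 = [[1, 1, 1, 1]]^T, v_3 = [[3, 1, 0, 1]]^T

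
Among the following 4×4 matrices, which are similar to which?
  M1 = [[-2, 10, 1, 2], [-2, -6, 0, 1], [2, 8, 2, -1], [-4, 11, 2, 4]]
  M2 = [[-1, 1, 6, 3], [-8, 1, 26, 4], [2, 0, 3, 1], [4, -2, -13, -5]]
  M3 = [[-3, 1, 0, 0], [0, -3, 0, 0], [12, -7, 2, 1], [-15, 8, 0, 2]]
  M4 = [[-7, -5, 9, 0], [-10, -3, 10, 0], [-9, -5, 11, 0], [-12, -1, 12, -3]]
Characteristic polynomials: χ_{M1} = (x - 2)^2(x + 3)^2, χ_{M2} = (x - 2)^2(x + 3)^2, χ_{M3} = (x - 2)^2(x + 3)^2, χ_{M4} = (x - 2)^2(x + 3)^2.

{M1, M2, M3, M4}: invariant factors (x - 2)^2(x + 3)^2.

Matrices are similar if and only if their invariant-factor lists agree; the partition into similarity classes is {M1, M2, M3, M4}.

1 class: {M1, M2, M3, M4}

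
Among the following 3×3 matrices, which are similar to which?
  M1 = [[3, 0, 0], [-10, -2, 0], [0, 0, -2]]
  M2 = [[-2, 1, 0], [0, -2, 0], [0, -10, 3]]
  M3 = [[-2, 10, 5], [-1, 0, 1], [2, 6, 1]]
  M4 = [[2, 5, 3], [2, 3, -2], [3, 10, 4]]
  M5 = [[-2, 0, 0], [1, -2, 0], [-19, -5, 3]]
Characteristic polynomials: χ_{M1} = (x - 3)(x + 2)^2, χ_{M2} = (x - 3)(x + 2)^2, χ_{M3} = (x - 3)(x + 2)^2, χ_{M4} = (x - 3)^3, χ_{M5} = (x - 3)(x + 2)^2.

{M1}: invariant factors x + 2, (x - 3)(x + 2).

{M2, M3, M5}: invariant factors (x - 3)(x + 2)^2.

{M4}: invariant factors (x - 3)^3.

Matrices are similar if and only if their invariant-factor lists agree; the partition into similarity classes is {M1}, {M2, M3, M5}, {M4}.

3 classes: {M1}, {M2, M3, M5}, {M4}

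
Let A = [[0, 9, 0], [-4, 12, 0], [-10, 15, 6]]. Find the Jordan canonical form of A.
The characteristic polynomial is det(xI - A) = (x - 6)^3, so the eigenvalues are 6 (algebraic multiplicity 3).

For λ = 6: rank(A - 6I) = 1, rank((A - 6I)^2) = 0. The eigenspace has dimension 3 - 1 = 2, so there are 2 Jordan blocks; the rank sequence gives block sizes [2, 1].

Assembling the blocks gives the Jordan form J above.

J = [[6, 1, 0], [0, 6, 0], [0, 0, 6]]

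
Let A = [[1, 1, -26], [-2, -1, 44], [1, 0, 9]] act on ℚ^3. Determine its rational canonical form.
The invariant factors of A (the non-unit diagonal entries of the Smith normal form of xI - A over ℚ[x]) are (x - 3)^3, each dividing the next. The characteristic polynomial is their product, (x - 3)^3.

The rational canonical form is the block-diagonal matrix of companion matrices C(f_i):
R = [[0, 0, 27], [1, 0, -27], [0, 1, 9]].

R = [[0, 0, 27], [1, 0, -27], [0, 1, 9]]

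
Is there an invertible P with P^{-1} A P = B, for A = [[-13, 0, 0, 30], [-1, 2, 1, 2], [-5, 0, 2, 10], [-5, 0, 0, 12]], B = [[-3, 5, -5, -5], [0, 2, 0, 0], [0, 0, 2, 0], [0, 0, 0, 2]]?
Both have characteristic polynomial (x - 2)^3(x + 3), but the minimal polynomial of A is (x - 2)^2(x + 3) while the minimal polynomial of B is (x - 2)(x + 3). The minimal polynomial is a similarity invariant, so A and B are not similar.

No.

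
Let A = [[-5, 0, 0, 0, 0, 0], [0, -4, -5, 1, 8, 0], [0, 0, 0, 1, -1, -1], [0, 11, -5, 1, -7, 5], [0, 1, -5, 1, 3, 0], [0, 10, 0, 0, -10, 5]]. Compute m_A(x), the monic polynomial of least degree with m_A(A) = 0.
m_A(x) = x^2(x - 5)^2(x + 5)

The characteristic polynomial factors as x^2(x - 5)^2(x + 5)^2. The minimal polynomial is ∏(x - λ)^{k_λ} where k_λ is the size of the largest Jordan block at λ.

For λ = -5: rank(A + 5I) = 4, and the largest Jordan block has size 1 (the smallest k with rank((A + 5I)^k) = rank((A + 5I)^(k+1))).
For λ = 0: rank(A) = 5, and the largest Jordan block has size 2 (the smallest k with rank(A^k) = rank(A^(k+1))).
For λ = 5: rank(A - 5I) = 5, and the largest Jordan block has size 2 (the smallest k with rank((A - 5I)^k) = rank((A - 5I)^(k+1))).

So m_A(x) = x^2(x - 5)^2(x + 5).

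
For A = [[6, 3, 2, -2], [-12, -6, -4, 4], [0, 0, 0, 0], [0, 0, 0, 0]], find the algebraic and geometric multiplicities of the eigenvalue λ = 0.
The characteristic polynomial is x^4, so the factor x appears with exponent 4: the algebraic multiplicity is 4.

rank(A) = 1, so the eigenspace has dimension 4 - 1 = 3: the geometric multiplicity is 3.

Since 3 < 4, A is not diagonalizable.

algebraic multiplicity 4, geometric multiplicity 3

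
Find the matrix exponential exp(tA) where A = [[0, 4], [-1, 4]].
A has Jordan form J = [[2, 1], [0, 2]] with A = PJP^{-1}, so e^{tA} = P e^{tJ} P^{-1}.

For a Jordan block J_k(λ), e^{tJ_k(λ)} = e^{λt} · (I + tN + t^2 N^2/2! + ... + t^{k-1} N^{k-1}/(k-1)!) where N is the nilpotent superdiagonal part.

Assembling the blocks and conjugating back gives the entries of e^{tA} as shown above.

e^{tA} = [[(1 - 2*t)*e^{2*t}, 4*t*e^{2*t}], [-t*e^{2*t}, (2*t + 1)*e^{2*t}]]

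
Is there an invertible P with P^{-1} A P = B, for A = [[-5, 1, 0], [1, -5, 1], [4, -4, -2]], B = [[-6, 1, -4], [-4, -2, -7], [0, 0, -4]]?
Yes.

Two matrices over a field are similar if and only if they have the same invariant factors.

Both A and B have characteristic polynomial (x + 4)^3 and minimal polynomial (x + 4)^3. Computing further, both have invariant factors (x + 4)^3. Hence A and B are similar.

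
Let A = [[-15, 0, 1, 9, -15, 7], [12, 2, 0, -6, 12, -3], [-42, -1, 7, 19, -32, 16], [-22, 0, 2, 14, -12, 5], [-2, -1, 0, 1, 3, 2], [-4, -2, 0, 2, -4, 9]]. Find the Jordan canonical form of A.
J = [[-4, 0, 0, 0, 0, 0], [0, 4, 0, 0, 0, 0], [0, 0, 5, 1, 0, 0], [0, 0, 0, 5, 0, 0], [0, 0, 0, 0, 5, 0], [0, 0, 0, 0, 0, 5]]

The characteristic polynomial is det(xI - A) = (x - 5)^4(x - 4)(x + 4), so the eigenvalues are -4 (algebraic multiplicity 1), 4 (algebraic multiplicity 1), 5 (algebraic multiplicity 4).

For λ = -4: algebraic multiplicity 1 gives one 1×1 block.

For λ = 4: algebraic multiplicity 1 gives one 1×1 block.

For λ = 5: rank(A - 5I) = 3, rank((A - 5I)^2) = 2. The eigenspace has dimension 6 - 3 = 3, so there are 3 Jordan blocks; the rank sequence gives block sizes [2, 1, 1].

Assembling the blocks gives the Jordan form J above.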